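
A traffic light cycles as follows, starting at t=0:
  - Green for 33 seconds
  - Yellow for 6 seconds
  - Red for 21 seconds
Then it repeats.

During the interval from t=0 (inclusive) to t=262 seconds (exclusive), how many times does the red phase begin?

Cycle = 33+6+21 = 60s
red phase starts at t = k*60 + 39 for k=0,1,2,...
Need k*60+39 < 262 → k < 3.717
k ∈ {0, ..., 3} → 4 starts

Answer: 4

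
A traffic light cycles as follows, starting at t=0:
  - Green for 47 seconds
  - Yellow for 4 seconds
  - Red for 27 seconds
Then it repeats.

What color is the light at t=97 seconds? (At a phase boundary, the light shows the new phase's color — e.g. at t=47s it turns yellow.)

Answer: green

Derivation:
Cycle length = 47 + 4 + 27 = 78s
t = 97, phase_t = 97 mod 78 = 19
19 < 47 (green end) → GREEN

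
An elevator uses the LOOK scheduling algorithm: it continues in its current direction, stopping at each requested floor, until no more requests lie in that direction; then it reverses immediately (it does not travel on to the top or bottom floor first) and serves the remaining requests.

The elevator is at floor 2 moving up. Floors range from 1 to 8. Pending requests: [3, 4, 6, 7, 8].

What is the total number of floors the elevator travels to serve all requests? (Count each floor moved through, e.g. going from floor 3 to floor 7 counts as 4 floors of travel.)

Start at floor 2 moving up, LOOK stop order: [3, 4, 6, 7, 8]
  2 → 3: |3-2| = 1, total = 1
  3 → 4: |4-3| = 1, total = 2
  4 → 6: |6-4| = 2, total = 4
  6 → 7: |7-6| = 1, total = 5
  7 → 8: |8-7| = 1, total = 6

Answer: 6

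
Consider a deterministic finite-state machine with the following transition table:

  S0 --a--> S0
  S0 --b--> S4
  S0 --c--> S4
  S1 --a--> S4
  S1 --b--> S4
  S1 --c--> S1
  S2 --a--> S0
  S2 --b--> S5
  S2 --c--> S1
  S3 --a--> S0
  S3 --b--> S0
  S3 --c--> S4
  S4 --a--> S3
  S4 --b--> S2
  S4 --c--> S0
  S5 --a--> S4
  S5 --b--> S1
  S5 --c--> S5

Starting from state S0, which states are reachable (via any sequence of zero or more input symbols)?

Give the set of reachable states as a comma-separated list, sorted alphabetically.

Answer: S0, S1, S2, S3, S4, S5

Derivation:
BFS from S0:
  visit S0: S0--a-->S0 (seen), S0--b-->S4 (new), S0--c-->S4 (seen)
  visit S4: S4--a-->S3 (new), S4--b-->S2 (new), S4--c-->S0 (seen)
  visit S3: S3--a-->S0 (seen), S3--b-->S0 (seen), S3--c-->S4 (seen)
  visit S2: S2--a-->S0 (seen), S2--b-->S5 (new), S2--c-->S1 (new)
  visit S5: S5--a-->S4 (seen), S5--b-->S1 (seen), S5--c-->S5 (seen)
  visit S1: S1--a-->S4 (seen), S1--b-->S4 (seen), S1--c-->S1 (seen)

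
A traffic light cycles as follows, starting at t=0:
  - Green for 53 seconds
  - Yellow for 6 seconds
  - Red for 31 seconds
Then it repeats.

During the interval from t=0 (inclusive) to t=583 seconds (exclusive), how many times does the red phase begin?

Answer: 6

Derivation:
Cycle = 53+6+31 = 90s
red phase starts at t = k*90 + 59 for k=0,1,2,...
Need k*90+59 < 583 → k < 5.822
k ∈ {0, ..., 5} → 6 starts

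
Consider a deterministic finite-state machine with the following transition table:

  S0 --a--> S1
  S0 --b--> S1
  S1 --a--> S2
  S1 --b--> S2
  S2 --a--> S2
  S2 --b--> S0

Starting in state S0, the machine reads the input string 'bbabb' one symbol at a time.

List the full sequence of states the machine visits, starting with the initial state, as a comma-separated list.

Answer: S0, S1, S2, S2, S0, S1

Derivation:
Start: S0
  read 'b': S0 --b--> S1
  read 'b': S1 --b--> S2
  read 'a': S2 --a--> S2
  read 'b': S2 --b--> S0
  read 'b': S0 --b--> S1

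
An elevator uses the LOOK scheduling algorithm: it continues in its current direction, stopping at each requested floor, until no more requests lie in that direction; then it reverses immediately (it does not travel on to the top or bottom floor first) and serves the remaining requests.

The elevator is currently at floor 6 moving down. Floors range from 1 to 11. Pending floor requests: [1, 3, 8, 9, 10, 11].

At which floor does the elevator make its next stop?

Answer: 3

Derivation:
Current floor: 6, direction: down
Requests above: [8, 9, 10, 11]
Requests below: [1, 3]
Moving down and requests lie below → nearest below is max([1, 3]) = 3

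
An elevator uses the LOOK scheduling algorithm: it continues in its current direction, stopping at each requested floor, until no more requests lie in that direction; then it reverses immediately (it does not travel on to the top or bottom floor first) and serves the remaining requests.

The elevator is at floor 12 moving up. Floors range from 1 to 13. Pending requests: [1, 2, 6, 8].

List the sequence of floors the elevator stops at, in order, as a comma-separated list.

Current: 12, moving UP
Serve above first (ascending): []
Then reverse, serve below (descending): [8, 6, 2, 1]

Answer: 8, 6, 2, 1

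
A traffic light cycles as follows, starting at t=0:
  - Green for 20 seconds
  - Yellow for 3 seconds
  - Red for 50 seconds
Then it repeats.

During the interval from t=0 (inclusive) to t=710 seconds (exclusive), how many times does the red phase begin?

Cycle = 20+3+50 = 73s
red phase starts at t = k*73 + 23 for k=0,1,2,...
Need k*73+23 < 710 → k < 9.411
k ∈ {0, ..., 9} → 10 starts

Answer: 10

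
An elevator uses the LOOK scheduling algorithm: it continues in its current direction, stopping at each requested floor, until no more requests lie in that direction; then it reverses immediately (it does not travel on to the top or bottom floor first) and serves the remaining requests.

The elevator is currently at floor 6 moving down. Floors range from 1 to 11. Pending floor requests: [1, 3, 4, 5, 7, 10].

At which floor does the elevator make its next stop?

Current floor: 6, direction: down
Requests above: [7, 10]
Requests below: [1, 3, 4, 5]
Moving down and requests lie below → nearest below is max([1, 3, 4, 5]) = 5

Answer: 5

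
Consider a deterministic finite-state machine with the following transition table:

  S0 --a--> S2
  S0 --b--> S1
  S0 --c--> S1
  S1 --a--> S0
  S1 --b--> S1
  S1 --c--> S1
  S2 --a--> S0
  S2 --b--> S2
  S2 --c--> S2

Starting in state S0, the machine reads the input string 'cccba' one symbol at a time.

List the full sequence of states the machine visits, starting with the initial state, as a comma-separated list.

Start: S0
  read 'c': S0 --c--> S1
  read 'c': S1 --c--> S1
  read 'c': S1 --c--> S1
  read 'b': S1 --b--> S1
  read 'a': S1 --a--> S0

Answer: S0, S1, S1, S1, S1, S0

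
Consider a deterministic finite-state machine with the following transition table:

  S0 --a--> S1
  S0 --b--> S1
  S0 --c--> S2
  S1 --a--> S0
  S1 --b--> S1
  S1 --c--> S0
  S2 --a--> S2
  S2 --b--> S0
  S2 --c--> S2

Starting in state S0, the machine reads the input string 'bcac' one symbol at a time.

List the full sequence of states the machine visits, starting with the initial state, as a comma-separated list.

Answer: S0, S1, S0, S1, S0

Derivation:
Start: S0
  read 'b': S0 --b--> S1
  read 'c': S1 --c--> S0
  read 'a': S0 --a--> S1
  read 'c': S1 --c--> S0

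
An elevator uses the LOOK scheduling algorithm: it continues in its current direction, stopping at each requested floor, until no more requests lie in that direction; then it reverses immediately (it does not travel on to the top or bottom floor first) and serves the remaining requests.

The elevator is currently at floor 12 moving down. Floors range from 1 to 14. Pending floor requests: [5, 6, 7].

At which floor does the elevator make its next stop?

Answer: 7

Derivation:
Current floor: 12, direction: down
Requests above: []
Requests below: [5, 6, 7]
Moving down and requests lie below → nearest below is max([5, 6, 7]) = 7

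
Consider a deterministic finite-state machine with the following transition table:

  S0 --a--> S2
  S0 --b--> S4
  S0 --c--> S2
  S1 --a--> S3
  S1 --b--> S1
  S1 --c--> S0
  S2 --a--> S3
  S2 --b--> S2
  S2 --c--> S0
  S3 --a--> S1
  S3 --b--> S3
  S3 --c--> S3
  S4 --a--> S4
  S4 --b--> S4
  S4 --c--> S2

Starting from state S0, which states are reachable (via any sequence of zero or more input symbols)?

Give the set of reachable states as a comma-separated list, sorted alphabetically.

BFS from S0:
  visit S0: S0--a-->S2 (new), S0--b-->S4 (new), S0--c-->S2 (seen)
  visit S2: S2--a-->S3 (new), S2--b-->S2 (seen), S2--c-->S0 (seen)
  visit S4: S4--a-->S4 (seen), S4--b-->S4 (seen), S4--c-->S2 (seen)
  visit S3: S3--a-->S1 (new), S3--b-->S3 (seen), S3--c-->S3 (seen)
  visit S1: S1--a-->S3 (seen), S1--b-->S1 (seen), S1--c-->S0 (seen)

Answer: S0, S1, S2, S3, S4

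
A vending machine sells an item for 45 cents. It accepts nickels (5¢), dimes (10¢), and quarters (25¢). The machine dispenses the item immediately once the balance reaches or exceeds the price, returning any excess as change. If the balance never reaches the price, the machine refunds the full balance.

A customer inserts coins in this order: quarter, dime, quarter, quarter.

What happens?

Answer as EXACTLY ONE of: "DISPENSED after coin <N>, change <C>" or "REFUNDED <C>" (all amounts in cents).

Answer: DISPENSED after coin 3, change 15

Derivation:
Price: 45¢
Coin 1 (quarter, 25¢): balance = 25¢
Coin 2 (dime, 10¢): balance = 35¢
Coin 3 (quarter, 25¢): balance = 60¢
  → balance >= price → DISPENSE, change = 60 - 45 = 15¢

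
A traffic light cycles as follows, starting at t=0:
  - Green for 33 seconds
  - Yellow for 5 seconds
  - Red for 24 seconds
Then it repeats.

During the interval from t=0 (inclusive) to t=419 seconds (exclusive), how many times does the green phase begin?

Cycle = 33+5+24 = 62s
green phase starts at t = k*62 + 0 for k=0,1,2,...
Need k*62+0 < 419 → k < 6.758
k ∈ {0, ..., 6} → 7 starts

Answer: 7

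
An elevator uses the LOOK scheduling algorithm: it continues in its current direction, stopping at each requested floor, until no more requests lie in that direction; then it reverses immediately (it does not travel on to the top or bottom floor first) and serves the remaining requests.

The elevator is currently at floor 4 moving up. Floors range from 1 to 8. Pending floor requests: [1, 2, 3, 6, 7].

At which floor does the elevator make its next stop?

Current floor: 4, direction: up
Requests above: [6, 7]
Requests below: [1, 2, 3]
Moving up and requests lie above → nearest above is min([6, 7]) = 6

Answer: 6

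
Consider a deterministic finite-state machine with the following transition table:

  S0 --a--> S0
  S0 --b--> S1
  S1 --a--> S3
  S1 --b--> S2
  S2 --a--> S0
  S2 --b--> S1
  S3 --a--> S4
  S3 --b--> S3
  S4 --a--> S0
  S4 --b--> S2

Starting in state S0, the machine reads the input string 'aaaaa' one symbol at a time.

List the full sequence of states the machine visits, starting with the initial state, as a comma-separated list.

Answer: S0, S0, S0, S0, S0, S0

Derivation:
Start: S0
  read 'a': S0 --a--> S0
  read 'a': S0 --a--> S0
  read 'a': S0 --a--> S0
  read 'a': S0 --a--> S0
  read 'a': S0 --a--> S0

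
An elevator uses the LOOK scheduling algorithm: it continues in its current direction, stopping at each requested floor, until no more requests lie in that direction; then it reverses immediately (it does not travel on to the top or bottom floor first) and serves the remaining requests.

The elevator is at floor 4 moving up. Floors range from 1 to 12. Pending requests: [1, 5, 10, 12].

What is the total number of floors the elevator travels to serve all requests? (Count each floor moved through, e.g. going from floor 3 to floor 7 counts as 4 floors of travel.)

Answer: 19

Derivation:
Start at floor 4 moving up, LOOK stop order: [5, 10, 12, 1]
  4 → 5: |5-4| = 1, total = 1
  5 → 10: |10-5| = 5, total = 6
  10 → 12: |12-10| = 2, total = 8
  12 → 1: |1-12| = 11, total = 19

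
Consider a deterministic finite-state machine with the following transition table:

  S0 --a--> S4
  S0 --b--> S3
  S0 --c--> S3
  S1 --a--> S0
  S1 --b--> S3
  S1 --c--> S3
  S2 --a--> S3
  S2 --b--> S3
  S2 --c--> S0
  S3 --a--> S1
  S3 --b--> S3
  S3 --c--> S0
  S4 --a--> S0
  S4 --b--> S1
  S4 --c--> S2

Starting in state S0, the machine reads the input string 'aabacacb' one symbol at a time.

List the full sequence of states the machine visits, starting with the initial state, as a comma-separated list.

Answer: S0, S4, S0, S3, S1, S3, S1, S3, S3

Derivation:
Start: S0
  read 'a': S0 --a--> S4
  read 'a': S4 --a--> S0
  read 'b': S0 --b--> S3
  read 'a': S3 --a--> S1
  read 'c': S1 --c--> S3
  read 'a': S3 --a--> S1
  read 'c': S1 --c--> S3
  read 'b': S3 --b--> S3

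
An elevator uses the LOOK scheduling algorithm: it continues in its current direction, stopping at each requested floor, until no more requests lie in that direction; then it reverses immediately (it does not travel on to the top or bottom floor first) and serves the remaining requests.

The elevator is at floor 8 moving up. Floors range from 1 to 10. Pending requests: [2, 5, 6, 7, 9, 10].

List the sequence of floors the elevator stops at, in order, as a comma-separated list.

Current: 8, moving UP
Serve above first (ascending): [9, 10]
Then reverse, serve below (descending): [7, 6, 5, 2]

Answer: 9, 10, 7, 6, 5, 2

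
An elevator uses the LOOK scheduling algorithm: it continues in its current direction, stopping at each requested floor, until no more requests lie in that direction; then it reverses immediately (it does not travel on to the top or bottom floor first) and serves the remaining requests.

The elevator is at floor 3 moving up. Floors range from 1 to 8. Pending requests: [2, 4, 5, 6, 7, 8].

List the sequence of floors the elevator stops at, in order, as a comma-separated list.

Current: 3, moving UP
Serve above first (ascending): [4, 5, 6, 7, 8]
Then reverse, serve below (descending): [2]

Answer: 4, 5, 6, 7, 8, 2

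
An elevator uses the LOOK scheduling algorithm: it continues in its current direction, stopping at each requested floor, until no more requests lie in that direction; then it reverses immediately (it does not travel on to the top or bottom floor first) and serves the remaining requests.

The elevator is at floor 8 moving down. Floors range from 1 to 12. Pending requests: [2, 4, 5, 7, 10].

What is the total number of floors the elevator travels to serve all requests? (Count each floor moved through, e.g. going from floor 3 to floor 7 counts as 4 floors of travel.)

Start at floor 8 moving down, LOOK stop order: [7, 5, 4, 2, 10]
  8 → 7: |7-8| = 1, total = 1
  7 → 5: |5-7| = 2, total = 3
  5 → 4: |4-5| = 1, total = 4
  4 → 2: |2-4| = 2, total = 6
  2 → 10: |10-2| = 8, total = 14

Answer: 14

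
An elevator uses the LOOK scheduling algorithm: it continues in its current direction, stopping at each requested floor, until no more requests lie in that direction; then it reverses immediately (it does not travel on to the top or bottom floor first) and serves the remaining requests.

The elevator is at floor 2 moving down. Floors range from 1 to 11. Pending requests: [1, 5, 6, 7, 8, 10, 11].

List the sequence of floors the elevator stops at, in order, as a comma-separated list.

Answer: 1, 5, 6, 7, 8, 10, 11

Derivation:
Current: 2, moving DOWN
Serve below first (descending): [1]
Then reverse, serve above (ascending): [5, 6, 7, 8, 10, 11]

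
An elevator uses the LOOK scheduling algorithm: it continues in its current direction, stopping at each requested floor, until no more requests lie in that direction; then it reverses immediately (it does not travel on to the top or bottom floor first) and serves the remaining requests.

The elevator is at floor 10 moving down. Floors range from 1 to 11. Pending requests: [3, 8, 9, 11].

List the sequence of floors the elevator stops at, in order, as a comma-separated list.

Current: 10, moving DOWN
Serve below first (descending): [9, 8, 3]
Then reverse, serve above (ascending): [11]

Answer: 9, 8, 3, 11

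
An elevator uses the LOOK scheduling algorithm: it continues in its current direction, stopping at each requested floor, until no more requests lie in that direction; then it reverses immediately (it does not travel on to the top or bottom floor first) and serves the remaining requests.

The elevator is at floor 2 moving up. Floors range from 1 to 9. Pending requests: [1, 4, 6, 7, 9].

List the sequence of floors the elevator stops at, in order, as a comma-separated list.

Current: 2, moving UP
Serve above first (ascending): [4, 6, 7, 9]
Then reverse, serve below (descending): [1]

Answer: 4, 6, 7, 9, 1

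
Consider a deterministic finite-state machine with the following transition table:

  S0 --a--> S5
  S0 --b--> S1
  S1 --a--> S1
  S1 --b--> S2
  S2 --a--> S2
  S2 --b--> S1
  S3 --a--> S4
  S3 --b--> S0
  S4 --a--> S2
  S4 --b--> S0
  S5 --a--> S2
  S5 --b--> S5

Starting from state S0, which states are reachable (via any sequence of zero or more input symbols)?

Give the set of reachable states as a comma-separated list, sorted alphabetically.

Answer: S0, S1, S2, S5

Derivation:
BFS from S0:
  visit S0: S0--a-->S5 (new), S0--b-->S1 (new)
  visit S5: S5--a-->S2 (new), S5--b-->S5 (seen)
  visit S1: S1--a-->S1 (seen), S1--b-->S2 (seen)
  visit S2: S2--a-->S2 (seen), S2--b-->S1 (seen)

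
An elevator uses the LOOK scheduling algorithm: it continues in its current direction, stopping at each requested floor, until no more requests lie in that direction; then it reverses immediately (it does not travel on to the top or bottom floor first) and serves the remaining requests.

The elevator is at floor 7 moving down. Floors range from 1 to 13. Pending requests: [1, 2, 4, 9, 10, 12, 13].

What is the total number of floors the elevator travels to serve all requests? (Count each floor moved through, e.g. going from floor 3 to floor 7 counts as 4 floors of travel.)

Answer: 18

Derivation:
Start at floor 7 moving down, LOOK stop order: [4, 2, 1, 9, 10, 12, 13]
  7 → 4: |4-7| = 3, total = 3
  4 → 2: |2-4| = 2, total = 5
  2 → 1: |1-2| = 1, total = 6
  1 → 9: |9-1| = 8, total = 14
  9 → 10: |10-9| = 1, total = 15
  10 → 12: |12-10| = 2, total = 17
  12 → 13: |13-12| = 1, total = 18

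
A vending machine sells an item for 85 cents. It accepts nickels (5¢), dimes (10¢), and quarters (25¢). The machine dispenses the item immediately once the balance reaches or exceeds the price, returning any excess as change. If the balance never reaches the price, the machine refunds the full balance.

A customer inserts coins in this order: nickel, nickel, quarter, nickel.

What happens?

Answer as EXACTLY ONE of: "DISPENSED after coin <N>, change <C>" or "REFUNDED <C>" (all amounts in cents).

Answer: REFUNDED 40

Derivation:
Price: 85¢
Coin 1 (nickel, 5¢): balance = 5¢
Coin 2 (nickel, 5¢): balance = 10¢
Coin 3 (quarter, 25¢): balance = 35¢
Coin 4 (nickel, 5¢): balance = 40¢
All coins inserted, balance 40¢ < price 85¢ → REFUND 40¢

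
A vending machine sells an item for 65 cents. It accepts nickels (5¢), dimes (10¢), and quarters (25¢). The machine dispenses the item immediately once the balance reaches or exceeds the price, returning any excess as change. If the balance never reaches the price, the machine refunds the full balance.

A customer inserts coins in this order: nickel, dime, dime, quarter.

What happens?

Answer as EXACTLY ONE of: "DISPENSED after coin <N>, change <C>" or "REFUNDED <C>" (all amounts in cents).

Price: 65¢
Coin 1 (nickel, 5¢): balance = 5¢
Coin 2 (dime, 10¢): balance = 15¢
Coin 3 (dime, 10¢): balance = 25¢
Coin 4 (quarter, 25¢): balance = 50¢
All coins inserted, balance 50¢ < price 65¢ → REFUND 50¢

Answer: REFUNDED 50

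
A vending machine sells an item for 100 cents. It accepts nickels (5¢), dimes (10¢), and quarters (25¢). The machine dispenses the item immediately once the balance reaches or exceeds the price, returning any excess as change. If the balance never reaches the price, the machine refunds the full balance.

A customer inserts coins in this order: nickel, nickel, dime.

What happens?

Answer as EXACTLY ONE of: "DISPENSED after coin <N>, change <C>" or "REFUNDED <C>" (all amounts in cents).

Price: 100¢
Coin 1 (nickel, 5¢): balance = 5¢
Coin 2 (nickel, 5¢): balance = 10¢
Coin 3 (dime, 10¢): balance = 20¢
All coins inserted, balance 20¢ < price 100¢ → REFUND 20¢

Answer: REFUNDED 20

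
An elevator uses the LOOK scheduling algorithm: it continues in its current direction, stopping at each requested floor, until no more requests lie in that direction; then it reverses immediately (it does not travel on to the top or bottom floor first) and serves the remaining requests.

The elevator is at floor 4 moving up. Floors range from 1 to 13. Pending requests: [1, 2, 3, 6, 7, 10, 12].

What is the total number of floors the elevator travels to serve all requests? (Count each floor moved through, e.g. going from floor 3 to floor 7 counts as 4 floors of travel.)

Start at floor 4 moving up, LOOK stop order: [6, 7, 10, 12, 3, 2, 1]
  4 → 6: |6-4| = 2, total = 2
  6 → 7: |7-6| = 1, total = 3
  7 → 10: |10-7| = 3, total = 6
  10 → 12: |12-10| = 2, total = 8
  12 → 3: |3-12| = 9, total = 17
  3 → 2: |2-3| = 1, total = 18
  2 → 1: |1-2| = 1, total = 19

Answer: 19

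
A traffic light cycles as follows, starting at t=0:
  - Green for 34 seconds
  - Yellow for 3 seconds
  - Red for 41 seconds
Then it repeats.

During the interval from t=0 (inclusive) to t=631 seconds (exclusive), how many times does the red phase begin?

Answer: 8

Derivation:
Cycle = 34+3+41 = 78s
red phase starts at t = k*78 + 37 for k=0,1,2,...
Need k*78+37 < 631 → k < 7.615
k ∈ {0, ..., 7} → 8 starts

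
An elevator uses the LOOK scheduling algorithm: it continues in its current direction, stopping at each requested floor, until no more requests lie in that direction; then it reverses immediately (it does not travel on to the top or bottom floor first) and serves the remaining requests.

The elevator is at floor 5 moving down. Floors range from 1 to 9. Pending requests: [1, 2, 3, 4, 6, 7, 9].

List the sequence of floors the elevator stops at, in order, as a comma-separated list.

Answer: 4, 3, 2, 1, 6, 7, 9

Derivation:
Current: 5, moving DOWN
Serve below first (descending): [4, 3, 2, 1]
Then reverse, serve above (ascending): [6, 7, 9]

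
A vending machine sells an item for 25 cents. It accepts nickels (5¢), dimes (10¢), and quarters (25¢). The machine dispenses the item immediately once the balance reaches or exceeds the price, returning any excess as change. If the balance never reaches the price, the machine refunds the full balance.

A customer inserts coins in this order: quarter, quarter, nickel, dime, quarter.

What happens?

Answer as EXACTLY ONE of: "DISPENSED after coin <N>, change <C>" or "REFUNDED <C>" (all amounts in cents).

Answer: DISPENSED after coin 1, change 0

Derivation:
Price: 25¢
Coin 1 (quarter, 25¢): balance = 25¢
  → balance >= price → DISPENSE, change = 25 - 25 = 0¢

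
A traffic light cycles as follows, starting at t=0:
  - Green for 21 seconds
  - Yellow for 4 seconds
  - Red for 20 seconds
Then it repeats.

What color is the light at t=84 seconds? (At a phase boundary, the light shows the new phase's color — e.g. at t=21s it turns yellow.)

Cycle length = 21 + 4 + 20 = 45s
t = 84, phase_t = 84 mod 45 = 39
39 >= 25 → RED

Answer: red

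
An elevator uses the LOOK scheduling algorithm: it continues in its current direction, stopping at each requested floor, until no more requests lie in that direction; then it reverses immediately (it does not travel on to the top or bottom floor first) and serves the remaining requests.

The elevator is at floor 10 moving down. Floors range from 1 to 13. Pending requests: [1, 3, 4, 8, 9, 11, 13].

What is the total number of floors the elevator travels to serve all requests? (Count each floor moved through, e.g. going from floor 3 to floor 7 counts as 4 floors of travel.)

Answer: 21

Derivation:
Start at floor 10 moving down, LOOK stop order: [9, 8, 4, 3, 1, 11, 13]
  10 → 9: |9-10| = 1, total = 1
  9 → 8: |8-9| = 1, total = 2
  8 → 4: |4-8| = 4, total = 6
  4 → 3: |3-4| = 1, total = 7
  3 → 1: |1-3| = 2, total = 9
  1 → 11: |11-1| = 10, total = 19
  11 → 13: |13-11| = 2, total = 21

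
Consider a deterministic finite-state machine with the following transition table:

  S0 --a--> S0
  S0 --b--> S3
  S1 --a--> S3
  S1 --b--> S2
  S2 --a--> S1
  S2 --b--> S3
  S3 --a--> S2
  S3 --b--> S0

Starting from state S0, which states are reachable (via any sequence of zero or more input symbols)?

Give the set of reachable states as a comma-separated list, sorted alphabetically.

BFS from S0:
  visit S0: S0--a-->S0 (seen), S0--b-->S3 (new)
  visit S3: S3--a-->S2 (new), S3--b-->S0 (seen)
  visit S2: S2--a-->S1 (new), S2--b-->S3 (seen)
  visit S1: S1--a-->S3 (seen), S1--b-->S2 (seen)

Answer: S0, S1, S2, S3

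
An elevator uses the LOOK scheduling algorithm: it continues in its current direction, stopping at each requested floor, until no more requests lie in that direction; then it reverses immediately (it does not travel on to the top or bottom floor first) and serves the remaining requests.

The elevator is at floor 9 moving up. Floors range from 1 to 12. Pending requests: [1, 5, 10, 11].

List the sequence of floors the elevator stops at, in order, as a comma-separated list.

Answer: 10, 11, 5, 1

Derivation:
Current: 9, moving UP
Serve above first (ascending): [10, 11]
Then reverse, serve below (descending): [5, 1]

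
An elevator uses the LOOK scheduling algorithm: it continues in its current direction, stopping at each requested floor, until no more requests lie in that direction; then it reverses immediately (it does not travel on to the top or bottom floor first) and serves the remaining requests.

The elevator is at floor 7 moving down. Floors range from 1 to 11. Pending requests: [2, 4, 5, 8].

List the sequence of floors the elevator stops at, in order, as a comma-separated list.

Answer: 5, 4, 2, 8

Derivation:
Current: 7, moving DOWN
Serve below first (descending): [5, 4, 2]
Then reverse, serve above (ascending): [8]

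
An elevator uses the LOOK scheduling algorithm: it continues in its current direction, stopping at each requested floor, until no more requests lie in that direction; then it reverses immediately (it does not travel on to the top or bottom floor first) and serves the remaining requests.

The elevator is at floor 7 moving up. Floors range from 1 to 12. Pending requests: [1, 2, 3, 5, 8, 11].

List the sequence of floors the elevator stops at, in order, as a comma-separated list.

Answer: 8, 11, 5, 3, 2, 1

Derivation:
Current: 7, moving UP
Serve above first (ascending): [8, 11]
Then reverse, serve below (descending): [5, 3, 2, 1]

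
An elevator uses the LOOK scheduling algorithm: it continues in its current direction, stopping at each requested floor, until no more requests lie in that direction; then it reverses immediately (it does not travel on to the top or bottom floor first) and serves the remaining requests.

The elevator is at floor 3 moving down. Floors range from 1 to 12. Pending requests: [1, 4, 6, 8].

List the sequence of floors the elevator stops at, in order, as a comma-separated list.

Answer: 1, 4, 6, 8

Derivation:
Current: 3, moving DOWN
Serve below first (descending): [1]
Then reverse, serve above (ascending): [4, 6, 8]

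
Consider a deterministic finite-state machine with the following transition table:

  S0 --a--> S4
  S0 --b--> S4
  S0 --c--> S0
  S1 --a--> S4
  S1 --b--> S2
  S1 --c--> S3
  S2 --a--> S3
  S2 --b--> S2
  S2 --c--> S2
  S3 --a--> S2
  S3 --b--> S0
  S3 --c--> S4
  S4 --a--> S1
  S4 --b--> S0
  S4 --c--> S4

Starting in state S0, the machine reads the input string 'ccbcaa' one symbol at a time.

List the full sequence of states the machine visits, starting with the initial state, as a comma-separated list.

Start: S0
  read 'c': S0 --c--> S0
  read 'c': S0 --c--> S0
  read 'b': S0 --b--> S4
  read 'c': S4 --c--> S4
  read 'a': S4 --a--> S1
  read 'a': S1 --a--> S4

Answer: S0, S0, S0, S4, S4, S1, S4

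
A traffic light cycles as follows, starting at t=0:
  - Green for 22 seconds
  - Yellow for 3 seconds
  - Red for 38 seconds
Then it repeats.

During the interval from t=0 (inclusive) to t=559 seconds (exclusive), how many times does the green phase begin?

Cycle = 22+3+38 = 63s
green phase starts at t = k*63 + 0 for k=0,1,2,...
Need k*63+0 < 559 → k < 8.873
k ∈ {0, ..., 8} → 9 starts

Answer: 9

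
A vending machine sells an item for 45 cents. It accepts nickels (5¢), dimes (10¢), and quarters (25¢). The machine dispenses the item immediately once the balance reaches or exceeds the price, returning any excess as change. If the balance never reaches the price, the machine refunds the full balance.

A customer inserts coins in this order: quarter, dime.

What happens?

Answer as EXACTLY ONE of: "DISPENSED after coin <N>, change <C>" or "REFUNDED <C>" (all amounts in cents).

Answer: REFUNDED 35

Derivation:
Price: 45¢
Coin 1 (quarter, 25¢): balance = 25¢
Coin 2 (dime, 10¢): balance = 35¢
All coins inserted, balance 35¢ < price 45¢ → REFUND 35¢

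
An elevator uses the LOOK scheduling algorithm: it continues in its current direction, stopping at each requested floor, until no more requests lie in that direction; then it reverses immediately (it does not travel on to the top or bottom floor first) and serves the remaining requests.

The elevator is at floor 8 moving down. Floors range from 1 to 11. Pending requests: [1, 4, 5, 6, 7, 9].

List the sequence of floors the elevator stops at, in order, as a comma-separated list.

Current: 8, moving DOWN
Serve below first (descending): [7, 6, 5, 4, 1]
Then reverse, serve above (ascending): [9]

Answer: 7, 6, 5, 4, 1, 9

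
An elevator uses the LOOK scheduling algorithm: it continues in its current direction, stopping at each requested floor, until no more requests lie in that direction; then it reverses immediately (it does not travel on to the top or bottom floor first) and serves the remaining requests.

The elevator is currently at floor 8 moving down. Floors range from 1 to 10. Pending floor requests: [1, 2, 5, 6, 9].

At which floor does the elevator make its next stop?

Answer: 6

Derivation:
Current floor: 8, direction: down
Requests above: [9]
Requests below: [1, 2, 5, 6]
Moving down and requests lie below → nearest below is max([1, 2, 5, 6]) = 6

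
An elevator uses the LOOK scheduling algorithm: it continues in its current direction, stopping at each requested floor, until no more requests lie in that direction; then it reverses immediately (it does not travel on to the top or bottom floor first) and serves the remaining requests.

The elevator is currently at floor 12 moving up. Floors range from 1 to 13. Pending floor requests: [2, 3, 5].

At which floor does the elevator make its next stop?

Answer: 5

Derivation:
Current floor: 12, direction: up
Requests above: []
Requests below: [2, 3, 5]
Moving up but no requests above → reverse; nearest below is max([2, 3, 5]) = 5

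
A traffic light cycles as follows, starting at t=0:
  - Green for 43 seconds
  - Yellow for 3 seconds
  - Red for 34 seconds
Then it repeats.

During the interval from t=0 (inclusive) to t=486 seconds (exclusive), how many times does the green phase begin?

Answer: 7

Derivation:
Cycle = 43+3+34 = 80s
green phase starts at t = k*80 + 0 for k=0,1,2,...
Need k*80+0 < 486 → k < 6.075
k ∈ {0, ..., 6} → 7 starts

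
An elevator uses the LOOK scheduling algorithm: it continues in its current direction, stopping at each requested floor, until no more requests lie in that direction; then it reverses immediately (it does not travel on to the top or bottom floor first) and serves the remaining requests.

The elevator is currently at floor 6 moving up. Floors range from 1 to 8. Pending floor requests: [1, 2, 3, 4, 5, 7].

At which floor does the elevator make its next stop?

Current floor: 6, direction: up
Requests above: [7]
Requests below: [1, 2, 3, 4, 5]
Moving up and requests lie above → nearest above is min([7]) = 7

Answer: 7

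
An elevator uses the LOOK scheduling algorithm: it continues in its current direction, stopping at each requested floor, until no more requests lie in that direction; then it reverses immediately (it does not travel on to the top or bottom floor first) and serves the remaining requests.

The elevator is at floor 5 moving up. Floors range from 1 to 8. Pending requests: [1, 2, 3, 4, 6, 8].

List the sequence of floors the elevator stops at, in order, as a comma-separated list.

Answer: 6, 8, 4, 3, 2, 1

Derivation:
Current: 5, moving UP
Serve above first (ascending): [6, 8]
Then reverse, serve below (descending): [4, 3, 2, 1]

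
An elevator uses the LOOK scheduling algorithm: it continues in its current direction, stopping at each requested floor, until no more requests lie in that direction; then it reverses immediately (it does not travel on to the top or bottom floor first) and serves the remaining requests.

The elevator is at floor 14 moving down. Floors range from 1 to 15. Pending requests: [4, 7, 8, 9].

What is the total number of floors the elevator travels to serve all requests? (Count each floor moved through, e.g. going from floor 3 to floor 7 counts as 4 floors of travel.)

Answer: 10

Derivation:
Start at floor 14 moving down, LOOK stop order: [9, 8, 7, 4]
  14 → 9: |9-14| = 5, total = 5
  9 → 8: |8-9| = 1, total = 6
  8 → 7: |7-8| = 1, total = 7
  7 → 4: |4-7| = 3, total = 10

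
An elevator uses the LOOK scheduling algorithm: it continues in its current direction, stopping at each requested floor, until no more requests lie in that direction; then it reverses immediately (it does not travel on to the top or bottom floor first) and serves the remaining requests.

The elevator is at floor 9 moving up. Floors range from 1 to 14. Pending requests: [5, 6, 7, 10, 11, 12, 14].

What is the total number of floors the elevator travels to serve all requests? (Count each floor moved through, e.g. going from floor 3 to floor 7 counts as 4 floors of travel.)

Start at floor 9 moving up, LOOK stop order: [10, 11, 12, 14, 7, 6, 5]
  9 → 10: |10-9| = 1, total = 1
  10 → 11: |11-10| = 1, total = 2
  11 → 12: |12-11| = 1, total = 3
  12 → 14: |14-12| = 2, total = 5
  14 → 7: |7-14| = 7, total = 12
  7 → 6: |6-7| = 1, total = 13
  6 → 5: |5-6| = 1, total = 14

Answer: 14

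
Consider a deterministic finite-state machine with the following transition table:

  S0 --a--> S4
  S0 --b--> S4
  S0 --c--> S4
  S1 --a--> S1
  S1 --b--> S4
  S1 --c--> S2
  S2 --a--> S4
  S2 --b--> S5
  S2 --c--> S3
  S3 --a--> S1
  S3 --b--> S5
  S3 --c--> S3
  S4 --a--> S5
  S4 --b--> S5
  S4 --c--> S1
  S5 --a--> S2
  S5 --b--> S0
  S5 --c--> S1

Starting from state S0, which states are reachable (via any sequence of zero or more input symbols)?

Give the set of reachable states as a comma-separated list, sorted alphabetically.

BFS from S0:
  visit S0: S0--a-->S4 (new), S0--b-->S4 (seen), S0--c-->S4 (seen)
  visit S4: S4--a-->S5 (new), S4--b-->S5 (seen), S4--c-->S1 (new)
  visit S5: S5--a-->S2 (new), S5--b-->S0 (seen), S5--c-->S1 (seen)
  visit S1: S1--a-->S1 (seen), S1--b-->S4 (seen), S1--c-->S2 (seen)
  visit S2: S2--a-->S4 (seen), S2--b-->S5 (seen), S2--c-->S3 (new)
  visit S3: S3--a-->S1 (seen), S3--b-->S5 (seen), S3--c-->S3 (seen)

Answer: S0, S1, S2, S3, S4, S5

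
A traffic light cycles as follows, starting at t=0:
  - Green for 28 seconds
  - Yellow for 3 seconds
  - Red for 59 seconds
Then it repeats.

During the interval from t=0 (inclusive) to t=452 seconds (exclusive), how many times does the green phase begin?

Cycle = 28+3+59 = 90s
green phase starts at t = k*90 + 0 for k=0,1,2,...
Need k*90+0 < 452 → k < 5.022
k ∈ {0, ..., 5} → 6 starts

Answer: 6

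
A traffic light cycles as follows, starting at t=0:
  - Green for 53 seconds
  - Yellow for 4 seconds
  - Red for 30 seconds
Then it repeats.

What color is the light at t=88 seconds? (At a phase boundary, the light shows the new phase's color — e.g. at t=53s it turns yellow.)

Answer: green

Derivation:
Cycle length = 53 + 4 + 30 = 87s
t = 88, phase_t = 88 mod 87 = 1
1 < 53 (green end) → GREEN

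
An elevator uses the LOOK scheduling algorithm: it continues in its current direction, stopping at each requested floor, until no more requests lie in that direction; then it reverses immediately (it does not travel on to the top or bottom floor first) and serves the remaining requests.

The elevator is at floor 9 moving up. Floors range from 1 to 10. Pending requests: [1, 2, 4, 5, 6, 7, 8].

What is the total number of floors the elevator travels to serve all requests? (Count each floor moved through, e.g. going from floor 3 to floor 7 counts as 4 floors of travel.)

Answer: 8

Derivation:
Start at floor 9 moving up, LOOK stop order: [8, 7, 6, 5, 4, 2, 1]
  9 → 8: |8-9| = 1, total = 1
  8 → 7: |7-8| = 1, total = 2
  7 → 6: |6-7| = 1, total = 3
  6 → 5: |5-6| = 1, total = 4
  5 → 4: |4-5| = 1, total = 5
  4 → 2: |2-4| = 2, total = 7
  2 → 1: |1-2| = 1, total = 8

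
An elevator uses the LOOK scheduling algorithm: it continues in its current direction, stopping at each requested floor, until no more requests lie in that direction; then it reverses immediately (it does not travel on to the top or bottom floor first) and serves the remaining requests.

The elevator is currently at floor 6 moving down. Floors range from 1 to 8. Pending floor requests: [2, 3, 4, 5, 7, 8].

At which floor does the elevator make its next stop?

Answer: 5

Derivation:
Current floor: 6, direction: down
Requests above: [7, 8]
Requests below: [2, 3, 4, 5]
Moving down and requests lie below → nearest below is max([2, 3, 4, 5]) = 5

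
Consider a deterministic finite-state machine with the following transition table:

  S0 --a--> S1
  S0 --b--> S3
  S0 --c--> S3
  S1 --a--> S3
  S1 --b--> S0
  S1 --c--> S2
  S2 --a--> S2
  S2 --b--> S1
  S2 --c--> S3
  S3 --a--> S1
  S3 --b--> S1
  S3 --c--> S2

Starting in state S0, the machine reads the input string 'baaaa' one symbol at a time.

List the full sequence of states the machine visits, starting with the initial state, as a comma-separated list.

Start: S0
  read 'b': S0 --b--> S3
  read 'a': S3 --a--> S1
  read 'a': S1 --a--> S3
  read 'a': S3 --a--> S1
  read 'a': S1 --a--> S3

Answer: S0, S3, S1, S3, S1, S3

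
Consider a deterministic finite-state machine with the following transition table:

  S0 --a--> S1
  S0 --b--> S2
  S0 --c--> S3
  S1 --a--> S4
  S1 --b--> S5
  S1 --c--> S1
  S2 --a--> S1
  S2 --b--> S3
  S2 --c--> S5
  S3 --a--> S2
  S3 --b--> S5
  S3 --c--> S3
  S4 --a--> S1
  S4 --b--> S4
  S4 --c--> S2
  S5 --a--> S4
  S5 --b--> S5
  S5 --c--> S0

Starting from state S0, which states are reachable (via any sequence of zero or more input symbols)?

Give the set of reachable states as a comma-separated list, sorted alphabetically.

BFS from S0:
  visit S0: S0--a-->S1 (new), S0--b-->S2 (new), S0--c-->S3 (new)
  visit S1: S1--a-->S4 (new), S1--b-->S5 (new), S1--c-->S1 (seen)
  visit S2: S2--a-->S1 (seen), S2--b-->S3 (seen), S2--c-->S5 (seen)
  visit S3: S3--a-->S2 (seen), S3--b-->S5 (seen), S3--c-->S3 (seen)
  visit S4: S4--a-->S1 (seen), S4--b-->S4 (seen), S4--c-->S2 (seen)
  visit S5: S5--a-->S4 (seen), S5--b-->S5 (seen), S5--c-->S0 (seen)

Answer: S0, S1, S2, S3, S4, S5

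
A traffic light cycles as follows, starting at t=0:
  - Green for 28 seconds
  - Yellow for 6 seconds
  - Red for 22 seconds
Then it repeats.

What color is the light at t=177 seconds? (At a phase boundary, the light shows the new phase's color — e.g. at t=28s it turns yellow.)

Cycle length = 28 + 6 + 22 = 56s
t = 177, phase_t = 177 mod 56 = 9
9 < 28 (green end) → GREEN

Answer: green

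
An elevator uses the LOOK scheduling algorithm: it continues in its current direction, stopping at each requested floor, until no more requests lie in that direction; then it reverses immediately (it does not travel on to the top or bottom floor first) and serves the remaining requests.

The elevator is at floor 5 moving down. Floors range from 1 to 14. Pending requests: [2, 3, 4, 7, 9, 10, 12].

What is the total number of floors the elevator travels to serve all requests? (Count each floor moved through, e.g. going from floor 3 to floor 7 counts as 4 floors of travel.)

Answer: 13

Derivation:
Start at floor 5 moving down, LOOK stop order: [4, 3, 2, 7, 9, 10, 12]
  5 → 4: |4-5| = 1, total = 1
  4 → 3: |3-4| = 1, total = 2
  3 → 2: |2-3| = 1, total = 3
  2 → 7: |7-2| = 5, total = 8
  7 → 9: |9-7| = 2, total = 10
  9 → 10: |10-9| = 1, total = 11
  10 → 12: |12-10| = 2, total = 13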